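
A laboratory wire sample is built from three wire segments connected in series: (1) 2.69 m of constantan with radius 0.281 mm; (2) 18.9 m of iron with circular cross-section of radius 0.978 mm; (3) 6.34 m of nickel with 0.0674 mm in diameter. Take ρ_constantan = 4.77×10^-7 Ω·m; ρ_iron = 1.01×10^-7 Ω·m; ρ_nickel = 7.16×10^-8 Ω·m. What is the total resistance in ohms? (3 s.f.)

133 Ω

Seg 1: A = πr² = π(2.8100e-04 m)² = 2.481e-07 m²
R_1 = (4.77×10^-7)(2.69)/(2.481e-07) = 5.173 Ω
Seg 2: A = πr² = π(9.7800e-04 m)² = 3.005e-06 m²
R_2 = (1.01×10^-7)(18.9)/(3.005e-06) = 0.6353 Ω
Seg 3: A = π(d/2)² = π(3.3700e-05 m)² = 3.568e-09 m²
R_3 = (7.16×10^-8)(6.34)/(3.568e-09) = 127.2 Ω
R_total = R_1 + R_2 + R_3 = 133 Ω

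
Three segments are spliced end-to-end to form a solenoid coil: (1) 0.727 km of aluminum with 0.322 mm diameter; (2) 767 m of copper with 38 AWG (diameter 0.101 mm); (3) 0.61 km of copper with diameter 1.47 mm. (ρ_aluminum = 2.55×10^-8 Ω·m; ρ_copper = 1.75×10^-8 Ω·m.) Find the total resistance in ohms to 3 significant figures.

Seg 1: A = π(d/2)² = π(1.6100e-04 m)² = 8.143e-08 m²
R_1 = (2.55×10^-8)(727)/(8.143e-08) = 227.7 Ω
Seg 2: A = π(0.101/2 mm)² = π(5.0500e-05 m)² = 8.012e-09 m²
R_2 = (1.75×10^-8)(767)/(8.012e-09) = 1675 Ω
Seg 3: A = π(d/2)² = π(7.3500e-04 m)² = 1.697e-06 m²
R_3 = (1.75×10^-8)(610)/(1.697e-06) = 6.29 Ω
R_total = R_1 + R_2 + R_3 = 1910 Ω

1910 Ω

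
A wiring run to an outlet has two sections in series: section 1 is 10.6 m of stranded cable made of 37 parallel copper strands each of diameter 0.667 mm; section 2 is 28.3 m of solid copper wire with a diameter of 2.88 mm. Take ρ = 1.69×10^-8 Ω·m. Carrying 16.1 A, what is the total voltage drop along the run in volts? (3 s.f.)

1.41 V

Section 1: A_strand = π(3.3350e-04)² = 3.494e-07 m²; R₁ = ρL/(N·A_s) = (1.69×10^-8)(10.6)/(37×3.494e-07) = 0.01386 Ω
Section 2: A = π(d/2)² = π(1.4400e-03 m)² = 6.514e-06 m²
R₂ = (1.69×10^-8)(28.3)/(6.514e-06) = 0.07342 Ω
R = R₁ + R₂ = 0.08727 Ω
V = IR = 16.1 × 0.08727 = 1.41 V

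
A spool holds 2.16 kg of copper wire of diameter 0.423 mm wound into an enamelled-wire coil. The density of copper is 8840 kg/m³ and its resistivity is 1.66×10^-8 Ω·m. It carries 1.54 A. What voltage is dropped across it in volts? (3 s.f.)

A = π(d/2)² = π(2.1150e-04 m)² = 1.4053e-07 m²
L = m/(density·A) = 2.16/(8840×1.4053e-07) = 1739 m
R = ρL/A = (1.66×10^-8)(1739)/(1.4053e-07) = 205.4 Ω
V = IR = 1.54 × 205.4 = 316 V

316 V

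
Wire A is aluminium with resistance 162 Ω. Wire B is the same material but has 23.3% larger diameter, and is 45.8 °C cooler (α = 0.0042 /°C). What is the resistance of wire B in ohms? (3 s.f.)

R ∝ ρL/d² with ρ ∝ (1+αΔT), so R_B/R_A = (1 + 23.3/100)⁻² × (1 − 0.0042×45.8)
= 0.6578 × 0.8076 = 0.5312
R_B = 0.5312 × 162 = 86.1 Ω

86.1 Ω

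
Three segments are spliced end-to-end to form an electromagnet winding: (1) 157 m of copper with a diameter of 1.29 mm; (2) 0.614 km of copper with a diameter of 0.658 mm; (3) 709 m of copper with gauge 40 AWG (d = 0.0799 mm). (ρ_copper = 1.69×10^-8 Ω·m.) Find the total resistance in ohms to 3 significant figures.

Seg 1: A = π(d/2)² = π(6.4500e-04 m)² = 1.307e-06 m²
R_1 = (1.69×10^-8)(157)/(1.307e-06) = 2.03 Ω
Seg 2: A = π(d/2)² = π(3.2900e-04 m)² = 3.400e-07 m²
R_2 = (1.69×10^-8)(614)/(3.400e-07) = 30.52 Ω
Seg 3: A = π(0.0799/2 mm)² = π(3.9950e-05 m)² = 5.014e-09 m²
R_3 = (1.69×10^-8)(709)/(5.014e-09) = 2390 Ω
R_total = R_1 + R_2 + R_3 = 2420 Ω

2420 Ω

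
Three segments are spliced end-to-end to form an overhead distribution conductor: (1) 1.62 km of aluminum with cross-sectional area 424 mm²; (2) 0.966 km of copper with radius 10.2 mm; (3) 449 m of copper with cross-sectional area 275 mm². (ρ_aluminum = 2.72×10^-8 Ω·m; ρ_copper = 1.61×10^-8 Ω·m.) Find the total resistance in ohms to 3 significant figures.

Seg 1: A = 424 mm² = 4.240e-04 m²
R_1 = (2.72×10^-8)(1620)/(4.240e-04) = 0.1039 Ω
Seg 2: A = πr² = π(1.0200e-02 m)² = 3.269e-04 m²
R_2 = (1.61×10^-8)(966)/(3.269e-04) = 0.04758 Ω
Seg 3: A = 275 mm² = 2.750e-04 m²
R_3 = (1.61×10^-8)(449)/(2.750e-04) = 0.02629 Ω
R_total = R_1 + R_2 + R_3 = 0.178 Ω

0.178 Ω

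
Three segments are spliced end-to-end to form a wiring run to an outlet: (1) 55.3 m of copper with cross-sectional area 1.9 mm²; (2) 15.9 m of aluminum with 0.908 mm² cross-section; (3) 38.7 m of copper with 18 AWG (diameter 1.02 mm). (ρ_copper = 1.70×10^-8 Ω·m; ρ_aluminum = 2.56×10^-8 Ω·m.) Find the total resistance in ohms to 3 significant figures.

1.75 Ω

Seg 1: A = 1.9 mm² = 1.900e-06 m²
R_1 = (1.70×10^-8)(55.3)/(1.900e-06) = 0.4948 Ω
Seg 2: A = 0.908 mm² = 9.080e-07 m²
R_2 = (2.56×10^-8)(15.9)/(9.080e-07) = 0.4483 Ω
Seg 3: A = π(1.02/2 mm)² = π(5.1000e-04 m)² = 8.171e-07 m²
R_3 = (1.70×10^-8)(38.7)/(8.171e-07) = 0.8051 Ω
R_total = R_1 + R_2 + R_3 = 1.75 Ω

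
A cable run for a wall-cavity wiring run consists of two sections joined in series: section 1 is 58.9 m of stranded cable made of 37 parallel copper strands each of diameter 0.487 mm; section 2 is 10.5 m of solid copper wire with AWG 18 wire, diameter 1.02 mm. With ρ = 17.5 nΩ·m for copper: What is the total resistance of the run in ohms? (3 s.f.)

ρ = 17.5 nΩ·m = 1.75×10^-8 Ω·m
Section 1: A_strand = π(2.4350e-04)² = 1.863e-07 m²; R₁ = ρL/(N·A_s) = (1.75×10^-8)(58.9)/(37×1.863e-07) = 0.1496 Ω
Section 2: A = π(1.02/2 mm)² = π(5.1000e-04 m)² = 8.171e-07 m²
R₂ = (1.75×10^-8)(10.5)/(8.171e-07) = 0.2249 Ω
R = R₁ + R₂ = 0.374 Ω

0.374 Ω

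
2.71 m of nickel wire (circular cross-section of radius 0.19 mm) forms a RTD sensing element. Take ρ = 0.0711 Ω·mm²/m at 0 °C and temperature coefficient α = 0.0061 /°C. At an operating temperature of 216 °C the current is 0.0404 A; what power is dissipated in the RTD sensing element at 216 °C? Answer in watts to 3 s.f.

ρ = 0.0711 Ω·mm²/m = 7.11×10^-8 Ω·m
A = πr² = π(1.9000e-04 m)² = 1.134e-07 m²
R₍0₎ = ρL/A = (7.11×10^-8)(2.71)/(1.134e-07) = 1.699 Ω
R₍216₎ = R₍0₎(1 + αΔT) = 1.699 × (1 + 0.0061×216) = 3.937 Ω
P = I²R = (0.0404)² × 3.937 = 0.00643 W

0.00643 W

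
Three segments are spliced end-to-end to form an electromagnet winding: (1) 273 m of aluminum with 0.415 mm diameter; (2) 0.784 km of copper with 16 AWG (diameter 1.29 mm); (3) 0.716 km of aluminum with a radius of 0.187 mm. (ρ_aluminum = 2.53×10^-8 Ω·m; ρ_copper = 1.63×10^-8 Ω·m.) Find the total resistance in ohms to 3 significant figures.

226 Ω

Seg 1: A = π(d/2)² = π(2.0750e-04 m)² = 1.353e-07 m²
R_1 = (2.53×10^-8)(273)/(1.353e-07) = 51.06 Ω
Seg 2: A = π(1.29/2 mm)² = π(6.4500e-04 m)² = 1.307e-06 m²
R_2 = (1.63×10^-8)(784)/(1.307e-06) = 9.778 Ω
Seg 3: A = πr² = π(1.8700e-04 m)² = 1.099e-07 m²
R_3 = (2.53×10^-8)(716)/(1.099e-07) = 164.9 Ω
R_total = R_1 + R_2 + R_3 = 226 Ω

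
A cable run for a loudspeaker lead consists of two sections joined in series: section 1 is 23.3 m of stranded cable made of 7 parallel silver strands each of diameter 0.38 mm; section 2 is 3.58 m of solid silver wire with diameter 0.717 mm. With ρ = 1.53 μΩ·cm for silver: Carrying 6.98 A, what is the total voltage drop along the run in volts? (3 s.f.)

4.08 V

ρ = 1.53 μΩ·cm = 1.53×10^-8 Ω·m
Section 1: A_strand = π(1.9000e-04)² = 1.134e-07 m²; R₁ = ρL/(N·A_s) = (1.53×10^-8)(23.3)/(7×1.134e-07) = 0.449 Ω
Section 2: A = π(d/2)² = π(3.5850e-04 m)² = 4.038e-07 m²
R₂ = (1.53×10^-8)(3.58)/(4.038e-07) = 0.1357 Ω
R = R₁ + R₂ = 0.5847 Ω
V = IR = 6.98 × 0.5847 = 4.08 V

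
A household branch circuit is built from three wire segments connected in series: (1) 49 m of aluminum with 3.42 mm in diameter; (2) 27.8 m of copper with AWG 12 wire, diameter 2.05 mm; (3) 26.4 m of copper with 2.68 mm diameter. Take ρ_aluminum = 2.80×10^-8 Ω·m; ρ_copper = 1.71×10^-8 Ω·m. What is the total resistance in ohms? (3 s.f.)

Seg 1: A = π(d/2)² = π(1.7100e-03 m)² = 9.186e-06 m²
R_1 = (2.80×10^-8)(49)/(9.186e-06) = 0.1494 Ω
Seg 2: A = π(2.05/2 mm)² = π(1.0250e-03 m)² = 3.301e-06 m²
R_2 = (1.71×10^-8)(27.8)/(3.301e-06) = 0.144 Ω
Seg 3: A = π(d/2)² = π(1.3400e-03 m)² = 5.641e-06 m²
R_3 = (1.71×10^-8)(26.4)/(5.641e-06) = 0.08003 Ω
R_total = R_1 + R_2 + R_3 = 0.373 Ω

0.373 Ω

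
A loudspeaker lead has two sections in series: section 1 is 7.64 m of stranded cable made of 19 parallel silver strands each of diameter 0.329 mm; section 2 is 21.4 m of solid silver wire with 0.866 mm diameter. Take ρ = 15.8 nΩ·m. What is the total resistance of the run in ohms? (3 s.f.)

0.649 Ω

ρ = 15.8 nΩ·m = 1.58×10^-8 Ω·m
Section 1: A_strand = π(1.6450e-04)² = 8.501e-08 m²; R₁ = ρL/(N·A_s) = (1.58×10^-8)(7.64)/(19×8.501e-08) = 0.07473 Ω
Section 2: A = π(d/2)² = π(4.3300e-04 m)² = 5.890e-07 m²
R₂ = (1.58×10^-8)(21.4)/(5.890e-07) = 0.574 Ω
R = R₁ + R₂ = 0.649 Ω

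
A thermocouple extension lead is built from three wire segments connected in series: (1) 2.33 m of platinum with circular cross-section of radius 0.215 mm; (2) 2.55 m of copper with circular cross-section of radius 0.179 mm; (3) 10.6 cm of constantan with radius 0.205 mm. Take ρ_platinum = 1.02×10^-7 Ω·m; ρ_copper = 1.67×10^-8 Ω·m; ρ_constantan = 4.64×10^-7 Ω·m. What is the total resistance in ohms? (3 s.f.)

Seg 1: A = πr² = π(2.1500e-04 m)² = 1.452e-07 m²
R_1 = (1.02×10^-7)(2.33)/(1.452e-07) = 1.637 Ω
Seg 2: A = πr² = π(1.7900e-04 m)² = 1.007e-07 m²
R_2 = (1.67×10^-8)(2.55)/(1.007e-07) = 0.4231 Ω
Seg 3: A = πr² = π(2.0500e-04 m)² = 1.320e-07 m²
R_3 = (4.64×10^-7)(0.106)/(1.320e-07) = 0.3725 Ω
R_total = R_1 + R_2 + R_3 = 2.43 Ω

2.43 Ω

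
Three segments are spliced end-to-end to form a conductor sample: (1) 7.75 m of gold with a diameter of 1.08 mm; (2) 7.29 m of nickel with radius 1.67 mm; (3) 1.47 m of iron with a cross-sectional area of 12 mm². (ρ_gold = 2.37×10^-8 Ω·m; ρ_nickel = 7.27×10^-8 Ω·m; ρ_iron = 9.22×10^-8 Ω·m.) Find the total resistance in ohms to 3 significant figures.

0.272 Ω

Seg 1: A = π(d/2)² = π(5.4000e-04 m)² = 9.161e-07 m²
R_1 = (2.37×10^-8)(7.75)/(9.161e-07) = 0.2005 Ω
Seg 2: A = πr² = π(1.6700e-03 m)² = 8.762e-06 m²
R_2 = (7.27×10^-8)(7.29)/(8.762e-06) = 0.06049 Ω
Seg 3: A = 12 mm² = 1.200e-05 m²
R_3 = (9.22×10^-8)(1.47)/(1.200e-05) = 0.01129 Ω
R_total = R_1 + R_2 + R_3 = 0.272 Ω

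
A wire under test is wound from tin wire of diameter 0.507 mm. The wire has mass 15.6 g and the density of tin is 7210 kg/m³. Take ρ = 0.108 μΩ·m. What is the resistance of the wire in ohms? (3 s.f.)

ρ = 0.108 μΩ·m = 1.08×10^-7 Ω·m
A = π(d/2)² = π(2.5350e-04 m)² = 2.0189e-07 m²
L = m/(density·A) = 0.0156/(7210×2.0189e-07) = 10.72 m
R = ρL/A = (1.08×10^-7)(10.72)/(2.0189e-07) = 5.73 Ω

5.73 Ω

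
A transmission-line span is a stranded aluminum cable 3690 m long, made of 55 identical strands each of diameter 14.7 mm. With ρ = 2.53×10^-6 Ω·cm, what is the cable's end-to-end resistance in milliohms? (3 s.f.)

10.0 mΩ

ρ = 2.53×10^-6 Ω·cm = 2.53×10^-8 Ω·m
A_strand = π(7.3500e-03 m)² = 1.697e-04 m²
R_strand = ρL/A = (2.53×10^-8)(3690)/(1.697e-04) = 0.5501 Ω
R_total = R_strand/N = 0.5501/55 = 10.0 mΩ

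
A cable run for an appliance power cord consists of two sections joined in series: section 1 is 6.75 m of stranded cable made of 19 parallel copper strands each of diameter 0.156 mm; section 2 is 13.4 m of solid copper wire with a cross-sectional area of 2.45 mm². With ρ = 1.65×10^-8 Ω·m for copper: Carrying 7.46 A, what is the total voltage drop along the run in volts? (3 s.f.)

2.96 V

Section 1: A_strand = π(7.8000e-05)² = 1.911e-08 m²; R₁ = ρL/(N·A_s) = (1.65×10^-8)(6.75)/(19×1.911e-08) = 0.3067 Ω
Section 2: A = 2.45 mm² = 2.450e-06 m²
R₂ = (1.65×10^-8)(13.4)/(2.450e-06) = 0.09024 Ω
R = R₁ + R₂ = 0.3969 Ω
V = IR = 7.46 × 0.3969 = 2.96 V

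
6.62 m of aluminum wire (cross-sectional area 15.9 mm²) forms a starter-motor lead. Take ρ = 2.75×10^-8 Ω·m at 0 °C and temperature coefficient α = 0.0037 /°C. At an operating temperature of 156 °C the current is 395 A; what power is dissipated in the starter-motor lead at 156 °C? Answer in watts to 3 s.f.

2820 W

A = 15.9 mm² = 1.590e-05 m²
R₍0₎ = ρL/A = (2.75×10^-8)(6.62)/(1.590e-05) = 0.01145 Ω
R₍156₎ = R₍0₎(1 + αΔT) = 0.01145 × (1 + 0.0037×156) = 0.01806 Ω
P = I²R = (395)² × 0.01806 = 2820 W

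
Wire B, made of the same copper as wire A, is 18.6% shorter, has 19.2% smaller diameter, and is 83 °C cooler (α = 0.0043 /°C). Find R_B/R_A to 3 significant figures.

R ∝ ρL/d² with ρ ∝ (1+αΔT), so R_B/R_A = (1 − 18.6/100) × (1 − 19.2/100)⁻² × (1 − 0.0043×83)
= 0.814 × 1.532 × 0.6431 = 0.802

0.802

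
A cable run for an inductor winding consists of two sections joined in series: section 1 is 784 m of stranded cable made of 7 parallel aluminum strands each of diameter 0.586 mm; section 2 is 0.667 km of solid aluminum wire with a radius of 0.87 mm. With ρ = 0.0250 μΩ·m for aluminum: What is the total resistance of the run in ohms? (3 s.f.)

ρ = 0.0250 μΩ·m = 2.50×10^-8 Ω·m
Section 1: A_strand = π(2.9300e-04)² = 2.697e-07 m²; R₁ = ρL/(N·A_s) = (2.50×10^-8)(784)/(7×2.697e-07) = 10.38 Ω
Section 2: A = πr² = π(8.7000e-04 m)² = 2.378e-06 m²
R₂ = (2.50×10^-8)(667)/(2.378e-06) = 7.013 Ω
R = R₁ + R₂ = 17.4 Ω

17.4 Ω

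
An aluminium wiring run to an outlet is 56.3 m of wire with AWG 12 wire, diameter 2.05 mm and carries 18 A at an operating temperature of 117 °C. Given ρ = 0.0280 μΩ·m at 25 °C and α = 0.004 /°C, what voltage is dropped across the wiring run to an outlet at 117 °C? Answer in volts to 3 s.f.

11.8 V

ρ = 0.0280 μΩ·m = 2.80×10^-8 Ω·m
A = π(2.05/2 mm)² = π(1.0250e-03 m)² = 3.301e-06 m²
R₍25₎ = ρL/A = (2.80×10^-8)(56.3)/(3.301e-06) = 0.4776 Ω
R₍117₎ = R₍25₎(1 + αΔT) = 0.4776 × (1 + 0.004×92) = 0.6534 Ω
V = IR = 18 × 0.6534 = 11.8 V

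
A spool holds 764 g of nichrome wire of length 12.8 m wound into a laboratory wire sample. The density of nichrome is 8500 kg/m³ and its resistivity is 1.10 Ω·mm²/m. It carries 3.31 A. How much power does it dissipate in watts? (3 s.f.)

22.0 W

ρ = 1.10 Ω·mm²/m = 1.10×10^-6 Ω·m
A = m/(density·L) = 0.764/(8500×12.8) = 7.0221e-06 m²
R = ρL/A = (1.10×10^-6)(12.8)/(7.0221e-06) = 2.005 Ω
P = I²R = (3.31)² × 2.005 = 22.0 W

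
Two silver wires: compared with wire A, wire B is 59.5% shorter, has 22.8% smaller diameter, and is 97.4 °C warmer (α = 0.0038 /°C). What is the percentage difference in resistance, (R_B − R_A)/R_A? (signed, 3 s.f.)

R ∝ ρL/d² with ρ ∝ (1+αΔT), so R_B/R_A = (1 − 59.5/100) × (1 − 22.8/100)⁻² × (1 + 0.0038×97.4)
= 0.405 × 1.678 × 1.37 = 0.9311
(R_B − R_A)/R_A = 0.9311 − 1 = -6.89%

-6.89%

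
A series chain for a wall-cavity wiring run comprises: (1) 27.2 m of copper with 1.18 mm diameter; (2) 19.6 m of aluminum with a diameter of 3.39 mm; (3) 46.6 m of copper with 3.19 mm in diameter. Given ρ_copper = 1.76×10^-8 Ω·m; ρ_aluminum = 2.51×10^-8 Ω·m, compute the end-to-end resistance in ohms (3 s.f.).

Seg 1: A = π(d/2)² = π(5.9000e-04 m)² = 1.094e-06 m²
R_1 = (1.76×10^-8)(27.2)/(1.094e-06) = 0.4378 Ω
Seg 2: A = π(d/2)² = π(1.6950e-03 m)² = 9.026e-06 m²
R_2 = (2.51×10^-8)(19.6)/(9.026e-06) = 0.05451 Ω
Seg 3: A = π(d/2)² = π(1.5950e-03 m)² = 7.992e-06 m²
R_3 = (1.76×10^-8)(46.6)/(7.992e-06) = 0.1026 Ω
R_total = R_1 + R_2 + R_3 = 0.595 Ω

0.595 Ω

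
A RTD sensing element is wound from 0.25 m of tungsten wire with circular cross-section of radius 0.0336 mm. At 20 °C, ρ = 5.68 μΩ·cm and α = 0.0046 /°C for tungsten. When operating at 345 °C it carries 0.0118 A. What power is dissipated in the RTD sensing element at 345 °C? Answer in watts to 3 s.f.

ρ = 5.68 μΩ·cm = 5.68×10^-8 Ω·m
A = πr² = π(3.3600e-05 m)² = 3.547e-09 m²
R₍20₎ = ρL/A = (5.68×10^-8)(0.25)/(3.547e-09) = 4.004 Ω
R₍345₎ = R₍20₎(1 + αΔT) = 4.004 × (1 + 0.0046×325) = 9.989 Ω
P = I²R = (0.0118)² × 9.989 = 0.00139 W

0.00139 W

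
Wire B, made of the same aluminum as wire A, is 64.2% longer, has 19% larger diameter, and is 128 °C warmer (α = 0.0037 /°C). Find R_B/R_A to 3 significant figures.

1.71

R ∝ ρL/d² with ρ ∝ (1+αΔT), so R_B/R_A = (1 + 64.2/100) × (1 + 19/100)⁻² × (1 + 0.0037×128)
= 1.642 × 0.7062 × 1.474 = 1.71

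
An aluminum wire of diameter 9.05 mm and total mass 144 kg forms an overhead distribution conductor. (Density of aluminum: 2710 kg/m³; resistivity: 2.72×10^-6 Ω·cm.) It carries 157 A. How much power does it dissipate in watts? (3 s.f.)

8610 W

ρ = 2.72×10^-6 Ω·cm = 2.72×10^-8 Ω·m
A = π(d/2)² = π(4.5250e-03 m)² = 6.4326e-05 m²
L = m/(density·A) = 144/(2710×6.4326e-05) = 826 m
R = ρL/A = (2.72×10^-8)(826)/(6.4326e-05) = 0.3493 Ω
P = I²R = (157)² × 0.3493 = 8610 W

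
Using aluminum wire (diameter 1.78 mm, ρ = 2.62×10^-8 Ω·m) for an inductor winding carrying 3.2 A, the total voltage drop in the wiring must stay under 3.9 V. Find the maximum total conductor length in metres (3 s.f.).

116 m

A = π(d/2)² = π(8.9000e-04 m)² = 2.488e-06 m²
L_max = V_max·A/(1·ρI) = (3.9)(2.488e-06)/(2.62×10^-8×3.2) = 116 m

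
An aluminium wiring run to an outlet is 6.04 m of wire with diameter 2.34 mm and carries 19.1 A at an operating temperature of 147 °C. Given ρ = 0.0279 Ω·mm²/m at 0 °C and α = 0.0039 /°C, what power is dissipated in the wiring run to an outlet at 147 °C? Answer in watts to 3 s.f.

22.5 W

ρ = 0.0279 Ω·mm²/m = 2.79×10^-8 Ω·m
A = π(d/2)² = π(1.1700e-03 m)² = 4.301e-06 m²
R₍0₎ = ρL/A = (2.79×10^-8)(6.04)/(4.301e-06) = 0.03918 Ω
R₍147₎ = R₍0₎(1 + αΔT) = 0.03918 × (1 + 0.0039×147) = 0.06165 Ω
P = I²R = (19.1)² × 0.06165 = 22.5 W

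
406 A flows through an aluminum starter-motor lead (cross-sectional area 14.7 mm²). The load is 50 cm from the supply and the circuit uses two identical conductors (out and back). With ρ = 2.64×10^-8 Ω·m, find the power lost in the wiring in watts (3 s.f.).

296 W

A = 14.7 mm² = 1.470e-05 m²
Total conductor length (both ways) L = 2 × 0.5 = 1 m
R = ρL/A = (2.64×10^-8)(1)/(1.470e-05) = 0.001796 Ω
P = I²R = (406)² × 0.001796 = 296 W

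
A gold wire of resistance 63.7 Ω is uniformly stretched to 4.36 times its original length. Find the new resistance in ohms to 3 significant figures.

Volume constant ⇒ A' = A/k with k = 4.36. R' = ρ(kL)/(A/k) = k²R.
R' = 19.01 × 63.7 = 1210 Ω

1210 Ω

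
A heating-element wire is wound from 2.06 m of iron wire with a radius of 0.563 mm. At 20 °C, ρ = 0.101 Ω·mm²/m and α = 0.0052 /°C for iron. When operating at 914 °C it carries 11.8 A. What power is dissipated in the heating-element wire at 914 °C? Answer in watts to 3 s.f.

ρ = 0.101 Ω·mm²/m = 1.01×10^-7 Ω·m
A = πr² = π(5.6300e-04 m)² = 9.958e-07 m²
R₍20₎ = ρL/A = (1.01×10^-7)(2.06)/(9.958e-07) = 0.2089 Ω
R₍914₎ = R₍20₎(1 + αΔT) = 0.2089 × (1 + 0.0052×894) = 1.18 Ω
P = I²R = (11.8)² × 1.18 = 164 W

164 W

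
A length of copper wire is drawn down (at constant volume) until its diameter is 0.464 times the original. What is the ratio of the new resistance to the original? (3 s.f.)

Volume constant ⇒ L' = L/r² with r = 0.464. R' = ρL'/A' = ρ(L/r²)/(πr²d₀²/4) = R/r⁴.
Factor = 21.6

21.6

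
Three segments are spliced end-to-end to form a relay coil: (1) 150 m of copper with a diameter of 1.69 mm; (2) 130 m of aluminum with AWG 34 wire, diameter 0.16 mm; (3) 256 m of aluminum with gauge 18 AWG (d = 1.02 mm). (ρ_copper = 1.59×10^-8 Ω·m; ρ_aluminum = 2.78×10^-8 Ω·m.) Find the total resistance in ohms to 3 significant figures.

Seg 1: A = π(d/2)² = π(8.4500e-04 m)² = 2.243e-06 m²
R_1 = (1.59×10^-8)(150)/(2.243e-06) = 1.063 Ω
Seg 2: A = π(0.16/2 mm)² = π(8.0000e-05 m)² = 2.011e-08 m²
R_2 = (2.78×10^-8)(130)/(2.011e-08) = 179.7 Ω
Seg 3: A = π(1.02/2 mm)² = π(5.1000e-04 m)² = 8.171e-07 m²
R_3 = (2.78×10^-8)(256)/(8.171e-07) = 8.71 Ω
R_total = R_1 + R_2 + R_3 = 190 Ω

190 Ω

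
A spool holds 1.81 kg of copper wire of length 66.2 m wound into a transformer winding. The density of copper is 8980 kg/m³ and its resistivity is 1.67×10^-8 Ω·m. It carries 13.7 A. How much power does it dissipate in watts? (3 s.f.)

A = m/(density·L) = 1.81/(8980×66.2) = 3.0447e-06 m²
R = ρL/A = (1.67×10^-8)(66.2)/(3.0447e-06) = 0.3631 Ω
P = I²R = (13.7)² × 0.3631 = 68.2 W

68.2 W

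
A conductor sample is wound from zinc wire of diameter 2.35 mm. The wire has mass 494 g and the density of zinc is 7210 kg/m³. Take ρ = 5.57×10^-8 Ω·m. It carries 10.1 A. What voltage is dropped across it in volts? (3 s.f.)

2.05 V

A = π(d/2)² = π(1.1750e-03 m)² = 4.3374e-06 m²
L = m/(density·A) = 0.494/(7210×4.3374e-06) = 15.8 m
R = ρL/A = (5.57×10^-8)(15.8)/(4.3374e-06) = 0.2029 Ω
V = IR = 10.1 × 0.2029 = 2.05 V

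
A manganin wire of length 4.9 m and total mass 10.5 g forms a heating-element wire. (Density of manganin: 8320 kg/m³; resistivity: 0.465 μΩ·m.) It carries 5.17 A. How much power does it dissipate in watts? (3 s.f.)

236 W

ρ = 0.465 μΩ·m = 4.65×10^-7 Ω·m
A = m/(density·L) = 0.0105/(8320×4.9) = 2.5755e-07 m²
R = ρL/A = (4.65×10^-7)(4.9)/(2.5755e-07) = 8.847 Ω
P = I²R = (5.17)² × 8.847 = 236 W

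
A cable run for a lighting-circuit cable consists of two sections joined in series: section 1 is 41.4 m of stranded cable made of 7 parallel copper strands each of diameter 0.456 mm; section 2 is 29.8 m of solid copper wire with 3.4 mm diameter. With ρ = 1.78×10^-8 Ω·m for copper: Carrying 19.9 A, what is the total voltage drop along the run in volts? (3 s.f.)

14.0 V

Section 1: A_strand = π(2.2800e-04)² = 1.633e-07 m²; R₁ = ρL/(N·A_s) = (1.78×10^-8)(41.4)/(7×1.633e-07) = 0.6446 Ω
Section 2: A = π(d/2)² = π(1.7000e-03 m)² = 9.079e-06 m²
R₂ = (1.78×10^-8)(29.8)/(9.079e-06) = 0.05842 Ω
R = R₁ + R₂ = 0.703 Ω
V = IR = 19.9 × 0.703 = 14.0 V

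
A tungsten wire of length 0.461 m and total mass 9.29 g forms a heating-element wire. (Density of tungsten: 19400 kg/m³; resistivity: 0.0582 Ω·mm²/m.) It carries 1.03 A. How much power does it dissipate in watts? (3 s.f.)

ρ = 0.0582 Ω·mm²/m = 5.82×10^-8 Ω·m
A = m/(density·L) = 0.00929/(19400×0.461) = 1.0388e-06 m²
R = ρL/A = (5.82×10^-8)(0.461)/(1.0388e-06) = 0.02583 Ω
P = I²R = (1.03)² × 0.02583 = 0.0274 W

0.0274 W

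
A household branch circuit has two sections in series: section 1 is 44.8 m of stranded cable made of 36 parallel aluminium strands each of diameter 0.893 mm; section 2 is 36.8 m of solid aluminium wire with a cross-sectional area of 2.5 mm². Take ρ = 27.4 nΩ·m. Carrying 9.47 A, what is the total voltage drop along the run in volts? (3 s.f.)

ρ = 27.4 nΩ·m = 2.74×10^-8 Ω·m
Section 1: A_strand = π(4.4650e-04)² = 6.263e-07 m²; R₁ = ρL/(N·A_s) = (2.74×10^-8)(44.8)/(36×6.263e-07) = 0.05444 Ω
Section 2: A = 2.5 mm² = 2.500e-06 m²
R₂ = (2.74×10^-8)(36.8)/(2.500e-06) = 0.4033 Ω
R = R₁ + R₂ = 0.4578 Ω
V = IR = 9.47 × 0.4578 = 4.34 V

4.34 V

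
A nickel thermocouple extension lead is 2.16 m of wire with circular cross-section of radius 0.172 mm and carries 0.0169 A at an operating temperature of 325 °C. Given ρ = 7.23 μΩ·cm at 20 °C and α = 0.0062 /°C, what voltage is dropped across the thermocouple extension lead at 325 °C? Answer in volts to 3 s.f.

ρ = 7.23 μΩ·cm = 7.23×10^-8 Ω·m
A = πr² = π(1.7200e-04 m)² = 9.294e-08 m²
R₍20₎ = ρL/A = (7.23×10^-8)(2.16)/(9.294e-08) = 1.68 Ω
R₍325₎ = R₍20₎(1 + αΔT) = 1.68 × (1 + 0.0062×305) = 4.858 Ω
V = IR = 0.0169 × 4.858 = 0.0821 V

0.0821 V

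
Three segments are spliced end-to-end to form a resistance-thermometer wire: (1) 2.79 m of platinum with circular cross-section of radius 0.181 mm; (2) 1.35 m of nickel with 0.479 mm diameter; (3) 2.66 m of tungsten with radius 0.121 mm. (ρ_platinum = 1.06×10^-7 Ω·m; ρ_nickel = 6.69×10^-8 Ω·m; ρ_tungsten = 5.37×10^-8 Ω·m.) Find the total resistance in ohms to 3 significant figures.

Seg 1: A = πr² = π(1.8100e-04 m)² = 1.029e-07 m²
R_1 = (1.06×10^-7)(2.79)/(1.029e-07) = 2.873 Ω
Seg 2: A = π(d/2)² = π(2.3950e-04 m)² = 1.802e-07 m²
R_2 = (6.69×10^-8)(1.35)/(1.802e-07) = 0.5012 Ω
Seg 3: A = πr² = π(1.2100e-04 m)² = 4.600e-08 m²
R_3 = (5.37×10^-8)(2.66)/(4.600e-08) = 3.106 Ω
R_total = R_1 + R_2 + R_3 = 6.48 Ω

6.48 Ω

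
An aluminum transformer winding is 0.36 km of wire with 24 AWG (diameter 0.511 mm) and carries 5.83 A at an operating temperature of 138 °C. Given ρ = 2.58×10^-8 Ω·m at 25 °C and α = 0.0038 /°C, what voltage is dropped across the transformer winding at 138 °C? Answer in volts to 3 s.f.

A = π(0.511/2 mm)² = π(2.5550e-04 m)² = 2.051e-07 m²
R₍25₎ = ρL/A = (2.58×10^-8)(360)/(2.051e-07) = 45.29 Ω
R₍138₎ = R₍25₎(1 + αΔT) = 45.29 × (1 + 0.0038×113) = 64.74 Ω
V = IR = 5.83 × 64.74 = 377 V

377 V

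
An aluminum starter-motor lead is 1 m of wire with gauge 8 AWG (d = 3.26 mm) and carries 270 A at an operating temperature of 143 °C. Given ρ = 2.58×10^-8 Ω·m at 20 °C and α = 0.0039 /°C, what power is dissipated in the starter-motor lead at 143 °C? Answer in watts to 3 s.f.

333 W

A = π(3.26/2 mm)² = π(1.6300e-03 m)² = 8.347e-06 m²
R₍20₎ = ρL/A = (2.58×10^-8)(1)/(8.347e-06) = 0.003091 Ω
R₍143₎ = R₍20₎(1 + αΔT) = 0.003091 × (1 + 0.0039×123) = 0.004574 Ω
P = I²R = (270)² × 0.004574 = 333 W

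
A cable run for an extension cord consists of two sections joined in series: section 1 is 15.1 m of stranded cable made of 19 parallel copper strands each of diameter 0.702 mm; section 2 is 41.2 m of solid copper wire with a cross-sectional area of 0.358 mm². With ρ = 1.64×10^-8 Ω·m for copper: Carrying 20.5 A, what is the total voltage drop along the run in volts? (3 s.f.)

Section 1: A_strand = π(3.5100e-04)² = 3.870e-07 m²; R₁ = ρL/(N·A_s) = (1.64×10^-8)(15.1)/(19×3.870e-07) = 0.03367 Ω
Section 2: A = 0.358 mm² = 3.580e-07 m²
R₂ = (1.64×10^-8)(41.2)/(3.580e-07) = 1.887 Ω
R = R₁ + R₂ = 1.921 Ω
V = IR = 20.5 × 1.921 = 39.4 V

39.4 V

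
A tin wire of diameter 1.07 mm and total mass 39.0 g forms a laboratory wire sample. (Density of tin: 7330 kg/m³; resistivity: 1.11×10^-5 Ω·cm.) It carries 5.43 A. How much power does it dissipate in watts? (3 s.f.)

21.5 W

ρ = 1.11×10^-5 Ω·cm = 1.11×10^-7 Ω·m
A = π(d/2)² = π(5.3500e-04 m)² = 8.9920e-07 m²
L = m/(density·A) = 0.039/(7330×8.9920e-07) = 5.917 m
R = ρL/A = (1.11×10^-7)(5.917)/(8.9920e-07) = 0.7304 Ω
P = I²R = (5.43)² × 0.7304 = 21.5 W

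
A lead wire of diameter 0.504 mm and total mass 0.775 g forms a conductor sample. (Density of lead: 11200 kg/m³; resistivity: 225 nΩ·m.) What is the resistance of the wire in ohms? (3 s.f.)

0.391 Ω

ρ = 225 nΩ·m = 2.25×10^-7 Ω·m
A = π(d/2)² = π(2.5200e-04 m)² = 1.9950e-07 m²
L = m/(density·A) = 7.750×10^-4/(11200×1.9950e-07) = 0.3468 m
R = ρL/A = (2.25×10^-7)(0.3468)/(1.9950e-07) = 0.391 Ω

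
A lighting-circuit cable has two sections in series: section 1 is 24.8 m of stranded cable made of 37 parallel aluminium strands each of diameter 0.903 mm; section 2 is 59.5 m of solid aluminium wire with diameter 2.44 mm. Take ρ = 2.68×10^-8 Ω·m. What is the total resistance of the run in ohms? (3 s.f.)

0.369 Ω

Section 1: A_strand = π(4.5150e-04)² = 6.404e-07 m²; R₁ = ρL/(N·A_s) = (2.68×10^-8)(24.8)/(37×6.404e-07) = 0.02805 Ω
Section 2: A = π(d/2)² = π(1.2200e-03 m)² = 4.676e-06 m²
R₂ = (2.68×10^-8)(59.5)/(4.676e-06) = 0.341 Ω
R = R₁ + R₂ = 0.369 Ω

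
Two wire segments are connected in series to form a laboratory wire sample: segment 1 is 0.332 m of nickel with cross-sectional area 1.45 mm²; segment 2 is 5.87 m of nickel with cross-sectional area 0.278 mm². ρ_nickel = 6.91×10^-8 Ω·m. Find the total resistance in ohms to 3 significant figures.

Segment 1: A = 1.45 mm² = 1.450e-06 m²
R₁ = ρL/A = (6.91×10^-8)(0.332)/(1.450e-06) = 0.01582 Ω
Segment 2: A = 0.278 mm² = 2.780e-07 m²
R₂ = (6.91×10^-8)(5.87)/(2.780e-07) = 1.459 Ω
R = R₁ + R₂ = 1.47 Ω

1.47 Ω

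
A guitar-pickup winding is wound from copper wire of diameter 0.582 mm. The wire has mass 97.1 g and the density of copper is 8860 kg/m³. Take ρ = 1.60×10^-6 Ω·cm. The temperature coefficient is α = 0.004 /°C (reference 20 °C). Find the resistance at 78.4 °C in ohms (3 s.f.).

ρ = 1.60×10^-6 Ω·cm = 1.60×10^-8 Ω·m
A = π(d/2)² = π(2.9100e-04 m)² = 2.6603e-07 m²
L = m/(density·A) = 0.0971/(8860×2.6603e-07) = 41.2 m
R = ρL/A = (1.60×10^-8)(41.2)/(2.6603e-07) = 2.478 Ω
R(78.4 °C) = 2.478 × (1 + 0.004×58.4) = 3.06 Ω

3.06 Ω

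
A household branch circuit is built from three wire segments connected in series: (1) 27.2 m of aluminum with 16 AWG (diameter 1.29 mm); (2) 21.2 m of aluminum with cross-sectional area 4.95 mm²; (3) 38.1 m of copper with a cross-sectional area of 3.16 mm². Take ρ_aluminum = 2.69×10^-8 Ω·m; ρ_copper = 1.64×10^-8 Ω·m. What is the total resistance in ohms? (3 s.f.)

Seg 1: A = π(1.29/2 mm)² = π(6.4500e-04 m)² = 1.307e-06 m²
R_1 = (2.69×10^-8)(27.2)/(1.307e-06) = 0.5598 Ω
Seg 2: A = 4.95 mm² = 4.950e-06 m²
R_2 = (2.69×10^-8)(21.2)/(4.950e-06) = 0.1152 Ω
Seg 3: A = 3.16 mm² = 3.160e-06 m²
R_3 = (1.64×10^-8)(38.1)/(3.160e-06) = 0.1977 Ω
R_total = R_1 + R_2 + R_3 = 0.873 Ω

0.873 Ω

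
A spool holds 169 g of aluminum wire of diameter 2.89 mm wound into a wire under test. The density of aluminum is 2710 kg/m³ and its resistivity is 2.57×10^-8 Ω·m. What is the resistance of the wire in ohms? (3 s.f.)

0.0372 Ω

A = π(d/2)² = π(1.4450e-03 m)² = 6.5597e-06 m²
L = m/(density·A) = 0.169/(2710×6.5597e-06) = 9.507 m
R = ρL/A = (2.57×10^-8)(9.507)/(6.5597e-06) = 0.0372 Ω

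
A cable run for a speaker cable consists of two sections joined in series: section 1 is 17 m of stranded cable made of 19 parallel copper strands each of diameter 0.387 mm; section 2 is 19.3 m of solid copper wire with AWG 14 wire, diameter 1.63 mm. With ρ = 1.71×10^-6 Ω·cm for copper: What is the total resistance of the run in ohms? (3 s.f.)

ρ = 1.71×10^-6 Ω·cm = 1.71×10^-8 Ω·m
Section 1: A_strand = π(1.9350e-04)² = 1.176e-07 m²; R₁ = ρL/(N·A_s) = (1.71×10^-8)(17)/(19×1.176e-07) = 0.1301 Ω
Section 2: A = π(1.63/2 mm)² = π(8.1500e-04 m)² = 2.087e-06 m²
R₂ = (1.71×10^-8)(19.3)/(2.087e-06) = 0.1582 Ω
R = R₁ + R₂ = 0.288 Ω

0.288 Ω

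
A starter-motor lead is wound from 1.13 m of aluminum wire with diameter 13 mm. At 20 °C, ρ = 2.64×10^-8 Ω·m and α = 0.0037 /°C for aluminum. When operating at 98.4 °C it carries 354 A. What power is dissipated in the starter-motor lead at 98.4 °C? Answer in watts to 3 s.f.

A = π(d/2)² = π(6.5000e-03 m)² = 1.327e-04 m²
R₍20₎ = ρL/A = (2.64×10^-8)(1.13)/(1.327e-04) = 2.248×10^-4 Ω
R₍98.4₎ = R₍20₎(1 + αΔT) = 2.248×10^-4 × (1 + 0.0037×78.4) = 2.899×10^-4 Ω
P = I²R = (354)² × 2.899×10^-4 = 36.3 W

36.3 W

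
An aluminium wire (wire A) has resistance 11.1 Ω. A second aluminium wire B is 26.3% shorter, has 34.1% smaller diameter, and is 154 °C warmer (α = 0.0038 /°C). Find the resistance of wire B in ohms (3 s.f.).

29.9 Ω

R ∝ ρL/d² with ρ ∝ (1+αΔT), so R_B/R_A = (1 − 26.3/100) × (1 − 34.1/100)⁻² × (1 + 0.0038×154)
= 0.737 × 2.303 × 1.585 = 2.69
R_B = 2.69 × 11.1 = 29.9 Ω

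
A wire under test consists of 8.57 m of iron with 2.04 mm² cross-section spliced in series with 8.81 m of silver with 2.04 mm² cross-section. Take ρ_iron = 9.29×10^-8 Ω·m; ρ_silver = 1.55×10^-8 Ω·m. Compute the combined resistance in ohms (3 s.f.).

0.457 Ω

Segment 1: A = 2.04 mm² = 2.040e-06 m²
R₁ = ρL/A = (9.29×10^-8)(8.57)/(2.040e-06) = 0.3903 Ω
R₂ = (1.55×10^-8)(8.81)/(2.040e-06) = 0.06694 Ω
R = R₁ + R₂ = 0.457 Ω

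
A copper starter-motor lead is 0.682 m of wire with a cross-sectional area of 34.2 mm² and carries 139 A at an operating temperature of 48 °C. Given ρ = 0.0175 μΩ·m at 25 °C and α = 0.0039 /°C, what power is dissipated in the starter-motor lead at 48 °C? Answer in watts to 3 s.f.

7.35 W

ρ = 0.0175 μΩ·m = 1.75×10^-8 Ω·m
A = 34.2 mm² = 3.420e-05 m²
R₍25₎ = ρL/A = (1.75×10^-8)(0.682)/(3.420e-05) = 3.490×10^-4 Ω
R₍48₎ = R₍25₎(1 + αΔT) = 3.490×10^-4 × (1 + 0.0039×23) = 3.803×10^-4 Ω
P = I²R = (139)² × 3.803×10^-4 = 7.35 W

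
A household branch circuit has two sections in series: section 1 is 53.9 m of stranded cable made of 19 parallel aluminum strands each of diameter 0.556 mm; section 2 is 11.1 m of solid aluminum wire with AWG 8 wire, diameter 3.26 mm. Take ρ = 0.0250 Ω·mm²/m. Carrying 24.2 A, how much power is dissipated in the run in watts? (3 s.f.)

191 W

ρ = 0.0250 Ω·mm²/m = 2.50×10^-8 Ω·m
Section 1: A_strand = π(2.7800e-04)² = 2.428e-07 m²; R₁ = ρL/(N·A_s) = (2.50×10^-8)(53.9)/(19×2.428e-07) = 0.2921 Ω
Section 2: A = π(3.26/2 mm)² = π(1.6300e-03 m)² = 8.347e-06 m²
R₂ = (2.50×10^-8)(11.1)/(8.347e-06) = 0.03325 Ω
R = R₁ + R₂ = 0.3253 Ω
P = I²R = (24.2)² × 0.3253 = 191 W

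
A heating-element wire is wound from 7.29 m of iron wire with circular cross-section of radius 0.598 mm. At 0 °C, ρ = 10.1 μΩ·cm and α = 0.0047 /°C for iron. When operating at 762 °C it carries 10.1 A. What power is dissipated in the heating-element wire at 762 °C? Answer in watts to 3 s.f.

ρ = 10.1 μΩ·cm = 1.01×10^-7 Ω·m
A = πr² = π(5.9800e-04 m)² = 1.123e-06 m²
R₍0₎ = ρL/A = (1.01×10^-7)(7.29)/(1.123e-06) = 0.6554 Ω
R₍762₎ = R₍0₎(1 + αΔT) = 0.6554 × (1 + 0.0047×762) = 3.003 Ω
P = I²R = (10.1)² × 3.003 = 306 W

306 W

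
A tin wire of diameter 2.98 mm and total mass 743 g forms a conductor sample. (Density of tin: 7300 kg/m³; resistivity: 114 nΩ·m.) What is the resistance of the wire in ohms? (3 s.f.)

ρ = 114 nΩ·m = 1.14×10^-7 Ω·m
A = π(d/2)² = π(1.4900e-03 m)² = 6.9746e-06 m²
L = m/(density·A) = 0.743/(7300×6.9746e-06) = 14.59 m
R = ρL/A = (1.14×10^-7)(14.59)/(6.9746e-06) = 0.239 Ω

0.239 Ω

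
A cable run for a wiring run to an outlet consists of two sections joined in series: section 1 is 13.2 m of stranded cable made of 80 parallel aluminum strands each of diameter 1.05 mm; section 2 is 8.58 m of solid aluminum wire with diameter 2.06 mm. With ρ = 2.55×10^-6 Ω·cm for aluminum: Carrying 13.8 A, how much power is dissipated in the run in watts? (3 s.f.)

ρ = 2.55×10^-6 Ω·cm = 2.55×10^-8 Ω·m
Section 1: A_strand = π(5.2500e-04)² = 8.659e-07 m²; R₁ = ρL/(N·A_s) = (2.55×10^-8)(13.2)/(80×8.659e-07) = 0.004859 Ω
Section 2: A = π(d/2)² = π(1.0300e-03 m)² = 3.333e-06 m²
R₂ = (2.55×10^-8)(8.58)/(3.333e-06) = 0.06565 Ω
R = R₁ + R₂ = 0.0705 Ω
P = I²R = (13.8)² × 0.0705 = 13.4 W

13.4 W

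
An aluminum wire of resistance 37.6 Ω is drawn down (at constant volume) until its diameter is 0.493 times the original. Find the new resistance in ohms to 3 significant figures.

637 Ω

Volume constant ⇒ L' = L/r² with r = 0.493. R' = ρL'/A' = ρ(L/r²)/(πr²d₀²/4) = R/r⁴.
R' = 16.93 × 37.6 = 637 Ω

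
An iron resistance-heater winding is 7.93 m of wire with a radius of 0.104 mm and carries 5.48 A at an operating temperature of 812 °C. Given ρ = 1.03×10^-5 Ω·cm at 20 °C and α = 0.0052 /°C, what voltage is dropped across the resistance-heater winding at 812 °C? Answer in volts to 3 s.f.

ρ = 1.03×10^-5 Ω·cm = 1.03×10^-7 Ω·m
A = πr² = π(1.0400e-04 m)² = 3.398e-08 m²
R₍20₎ = ρL/A = (1.03×10^-7)(7.93)/(3.398e-08) = 24.04 Ω
R₍812₎ = R₍20₎(1 + αΔT) = 24.04 × (1 + 0.0052×792) = 123 Ω
V = IR = 5.48 × 123 = 674 V

674 V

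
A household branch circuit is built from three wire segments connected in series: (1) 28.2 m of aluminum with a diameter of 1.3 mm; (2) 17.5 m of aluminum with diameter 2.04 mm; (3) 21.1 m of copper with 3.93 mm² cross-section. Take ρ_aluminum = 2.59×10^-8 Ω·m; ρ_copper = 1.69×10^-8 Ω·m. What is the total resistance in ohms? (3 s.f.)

Seg 1: A = π(d/2)² = π(6.5000e-04 m)² = 1.327e-06 m²
R_1 = (2.59×10^-8)(28.2)/(1.327e-06) = 0.5503 Ω
Seg 2: A = π(d/2)² = π(1.0200e-03 m)² = 3.269e-06 m²
R_2 = (2.59×10^-8)(17.5)/(3.269e-06) = 0.1387 Ω
Seg 3: A = 3.93 mm² = 3.930e-06 m²
R_3 = (1.69×10^-8)(21.1)/(3.930e-06) = 0.09074 Ω
R_total = R_1 + R_2 + R_3 = 0.780 Ω

0.780 Ω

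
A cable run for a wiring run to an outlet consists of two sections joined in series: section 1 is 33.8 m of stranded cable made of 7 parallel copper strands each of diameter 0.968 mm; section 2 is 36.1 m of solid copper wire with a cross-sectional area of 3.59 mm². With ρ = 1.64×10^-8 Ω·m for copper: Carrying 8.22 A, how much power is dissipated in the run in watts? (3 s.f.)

18.4 W

Section 1: A_strand = π(4.8400e-04)² = 7.359e-07 m²; R₁ = ρL/(N·A_s) = (1.64×10^-8)(33.8)/(7×7.359e-07) = 0.1076 Ω
Section 2: A = 3.59 mm² = 3.590e-06 m²
R₂ = (1.64×10^-8)(36.1)/(3.590e-06) = 0.1649 Ω
R = R₁ + R₂ = 0.2725 Ω
P = I²R = (8.22)² × 0.2725 = 18.4 W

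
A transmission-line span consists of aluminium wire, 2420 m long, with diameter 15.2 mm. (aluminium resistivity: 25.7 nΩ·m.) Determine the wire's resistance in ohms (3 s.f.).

0.343 Ω

ρ = 25.7 nΩ·m = 2.57×10^-8 Ω·m
A = π(d/2)² = π(7.6000e-03 m)² = 1.815e-04 m²
R = ρL/A = (2.57×10^-8)(2420 m)/(1.815e-04 m²) = 0.343 Ω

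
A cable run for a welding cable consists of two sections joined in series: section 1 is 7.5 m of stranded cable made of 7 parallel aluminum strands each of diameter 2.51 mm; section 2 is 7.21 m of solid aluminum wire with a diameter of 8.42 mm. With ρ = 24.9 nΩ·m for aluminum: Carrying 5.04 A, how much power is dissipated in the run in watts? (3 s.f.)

0.219 W

ρ = 24.9 nΩ·m = 2.49×10^-8 Ω·m
Section 1: A_strand = π(1.2550e-03)² = 4.948e-06 m²; R₁ = ρL/(N·A_s) = (2.49×10^-8)(7.5)/(7×4.948e-06) = 0.005392 Ω
Section 2: A = π(d/2)² = π(4.2100e-03 m)² = 5.568e-05 m²
R₂ = (2.49×10^-8)(7.21)/(5.568e-05) = 0.003224 Ω
R = R₁ + R₂ = 0.008616 Ω
P = I²R = (5.04)² × 0.008616 = 0.219 W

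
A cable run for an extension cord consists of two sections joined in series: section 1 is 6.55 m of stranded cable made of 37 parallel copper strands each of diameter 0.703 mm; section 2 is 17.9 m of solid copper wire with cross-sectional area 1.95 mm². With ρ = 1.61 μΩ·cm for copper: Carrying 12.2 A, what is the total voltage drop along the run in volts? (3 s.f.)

ρ = 1.61 μΩ·cm = 1.61×10^-8 Ω·m
Section 1: A_strand = π(3.5150e-04)² = 3.882e-07 m²; R₁ = ρL/(N·A_s) = (1.61×10^-8)(6.55)/(37×3.882e-07) = 0.007343 Ω
Section 2: A = 1.95 mm² = 1.950e-06 m²
R₂ = (1.61×10^-8)(17.9)/(1.950e-06) = 0.1478 Ω
R = R₁ + R₂ = 0.1551 Ω
V = IR = 12.2 × 0.1551 = 1.89 V

1.89 V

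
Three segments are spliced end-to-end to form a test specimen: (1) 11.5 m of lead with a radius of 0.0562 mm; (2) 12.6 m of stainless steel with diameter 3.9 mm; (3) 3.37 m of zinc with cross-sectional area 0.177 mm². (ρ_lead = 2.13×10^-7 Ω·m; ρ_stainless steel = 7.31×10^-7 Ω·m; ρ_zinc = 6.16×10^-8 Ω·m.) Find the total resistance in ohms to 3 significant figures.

249 Ω

Seg 1: A = πr² = π(5.6200e-05 m)² = 9.923e-09 m²
R_1 = (2.13×10^-7)(11.5)/(9.923e-09) = 246.9 Ω
Seg 2: A = π(d/2)² = π(1.9500e-03 m)² = 1.195e-05 m²
R_2 = (7.31×10^-7)(12.6)/(1.195e-05) = 0.771 Ω
Seg 3: A = 0.177 mm² = 1.770e-07 m²
R_3 = (6.16×10^-8)(3.37)/(1.770e-07) = 1.173 Ω
R_total = R_1 + R_2 + R_3 = 249 Ω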